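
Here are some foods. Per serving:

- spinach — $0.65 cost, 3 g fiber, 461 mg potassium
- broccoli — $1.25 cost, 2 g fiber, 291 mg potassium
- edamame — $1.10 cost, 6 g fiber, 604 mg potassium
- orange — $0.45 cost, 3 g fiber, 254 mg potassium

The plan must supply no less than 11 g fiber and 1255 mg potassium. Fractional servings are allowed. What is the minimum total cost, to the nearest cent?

$1.96

With two linear requirements the optimum uses one or two foods; enumerate the corners.
spinach only: max(11/3, 1255/461) = 3.667 servings → $2.38.
broccoli only: max(11/2, 1255/291) = 5.5 servings → $6.88.
edamame only: max(11/6, 1255/604) = 2.078 servings → $2.29.
orange only: max(11/3, 1255/254) = 4.941 servings → $2.22.
spinach + broccoli: the both-tight solution has a negative serving — not a feasible corner.
spinach + edamame with both tight: 0.9287 servings and 1.369 servings → $2.11.
spinach + orange with both tight: 1.564 servings and 2.103 servings → $1.96.
broccoli + edamame with both tight: 1.647 servings and 1.284 servings → $3.47.
broccoli + orange with both tight: 2.66 servings and 1.893 servings → $4.18.
edamame + orange with both targets exact would need a negative amount; discard.
The minimum over all feasible corners is $1.96.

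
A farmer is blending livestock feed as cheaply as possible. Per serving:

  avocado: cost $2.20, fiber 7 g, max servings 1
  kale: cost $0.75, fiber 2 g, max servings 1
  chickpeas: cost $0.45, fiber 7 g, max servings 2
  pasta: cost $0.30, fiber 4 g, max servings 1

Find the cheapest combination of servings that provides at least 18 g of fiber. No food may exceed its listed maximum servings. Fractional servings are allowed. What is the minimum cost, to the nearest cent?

Cost per g of fiber: chickpeas $0.0643, pasta $0.0750, avocado $0.3143, kale $0.3750.
Take 2 servings of chickpeas: +14.0 g fiber for $0.90 (total $0.90, still need 4.0 g).
Take 1 serving of pasta: +4.0 g fiber for $0.30 (total $1.20, still need 0.0 g).
Greedy by cheapest-per-g is optimal for a single linear constraint, so the minimum cost is $1.20.

$1.20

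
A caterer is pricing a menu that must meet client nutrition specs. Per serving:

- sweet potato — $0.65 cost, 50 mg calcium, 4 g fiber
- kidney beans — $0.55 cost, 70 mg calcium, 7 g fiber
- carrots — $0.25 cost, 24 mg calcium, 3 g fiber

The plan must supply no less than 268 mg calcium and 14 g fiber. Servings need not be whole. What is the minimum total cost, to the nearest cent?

Minimising a linear cost over {calcium ≥ 268, fiber ≥ 14, servings ≥ 0} — the optimum is at a vertex, using one or two foods.
sweet potato only: max(268/50, 14/4) = 5.36 servings → $3.48.
kidney beans only: max(268/70, 14/7) = 3.829 servings → $2.11.
carrots only: max(268/24, 14/3) = 11.17 servings → $2.79.
sweet potato + kidney beans: the both-tight solution has a negative serving — not a feasible corner.
sweet potato + carrots with both targets exact would need a negative amount; discard.
kidney beans + carrots: intersection lies outside the first quadrant.
So the least-cost plan costs $2.11.

$2.11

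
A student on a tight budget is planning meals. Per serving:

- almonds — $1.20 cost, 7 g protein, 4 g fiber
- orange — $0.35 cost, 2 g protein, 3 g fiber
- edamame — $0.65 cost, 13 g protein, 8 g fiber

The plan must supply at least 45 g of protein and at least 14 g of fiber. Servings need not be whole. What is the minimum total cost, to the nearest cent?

$2.25

A basic optimal solution has at most two foods positive. Try each food alone and each pair with both targets met exactly.
almonds only: max(45/7, 14/4) = 6.429 servings → $7.71.
orange only: max(45/2, 14/3) = 22.5 servings → $7.88.
edamame only: max(45/13, 14/8) = 3.462 servings → $2.25.
almonds + orange with both targets exact would need a negative amount; discard.
almonds + edamame: intersection lies outside the first quadrant.
orange + edamame with both targets exact would need a negative amount; discard.
The minimum over all feasible corners is $2.25.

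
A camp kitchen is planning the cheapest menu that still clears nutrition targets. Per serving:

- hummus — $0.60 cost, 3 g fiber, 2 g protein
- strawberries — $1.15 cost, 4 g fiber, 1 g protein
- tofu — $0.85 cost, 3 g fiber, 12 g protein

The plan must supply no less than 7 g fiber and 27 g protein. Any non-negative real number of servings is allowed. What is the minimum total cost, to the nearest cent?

With two linear requirements the optimum uses one or two foods; enumerate the corners.
hummus only: max(7/3, 27/2) = 13.5 servings → $8.10.
strawberries only: max(7/4, 27/1) = 27 servings → $31.05.
tofu only: max(7/3, 27/12) = 2.333 servings → $1.98.
hummus + strawberries: intersection lies outside the first quadrant.
hummus + tofu with both tight: 0.1 servings and 2.233 servings → $1.96.
strawberries + tofu with both tight: 0.06667 servings and 2.244 servings → $1.98.
The minimum over all feasible corners is $1.96.

$1.96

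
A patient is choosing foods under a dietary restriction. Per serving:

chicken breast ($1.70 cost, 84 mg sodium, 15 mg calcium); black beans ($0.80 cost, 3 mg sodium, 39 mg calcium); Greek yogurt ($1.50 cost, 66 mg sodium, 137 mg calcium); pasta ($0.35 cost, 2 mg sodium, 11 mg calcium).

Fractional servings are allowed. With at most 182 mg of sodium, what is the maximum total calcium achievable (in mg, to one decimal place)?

2366.0 mg

Calcium per mg sodium: black beans 13, pasta 5.5, Greek yogurt 2.076, chicken breast 0.1786.
With no serving limits, spend the whole sodium allowance on black beans: 182 mg / 3 mg × 39 mg = 2366.0 mg.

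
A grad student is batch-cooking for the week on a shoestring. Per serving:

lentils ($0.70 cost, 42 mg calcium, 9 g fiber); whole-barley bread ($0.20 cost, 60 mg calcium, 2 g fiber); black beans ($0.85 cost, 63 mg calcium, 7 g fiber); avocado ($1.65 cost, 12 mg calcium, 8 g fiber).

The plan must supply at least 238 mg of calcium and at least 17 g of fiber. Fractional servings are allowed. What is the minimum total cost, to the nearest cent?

$1.46

Two binding constraints pin down two serving amounts, so the optimal mix uses at most two foods. The candidates are each food alone (scaled to the tighter of calcium/fiber) and each pair with both constraints tight.
lentils only: max(238/42, 17/9) = 5.667 servings → $3.97.
whole-barley bread only: max(238/60, 17/2) = 8.5 servings → $1.70.
black beans only: max(238/63, 17/7) = 3.778 servings → $3.21.
avocado only: max(238/12, 17/8) = 19.83 servings → $32.73.
lentils + whole-barley bread with both tight: 1.193 servings and 3.132 servings → $1.46.
lentils + black beans: intersection lies outside the first quadrant.
lentils + avocado: the both-tight solution has a negative serving — not a feasible corner.
whole-barley bread + black beans with both tight: 2.024 servings and 1.85 servings → $1.98.
whole-barley bread + avocado with both tight: 3.728 servings and 1.193 servings → $2.71.
black beans + avocado with both targets exact would need a negative amount; discard.
So the least-cost plan costs $1.46.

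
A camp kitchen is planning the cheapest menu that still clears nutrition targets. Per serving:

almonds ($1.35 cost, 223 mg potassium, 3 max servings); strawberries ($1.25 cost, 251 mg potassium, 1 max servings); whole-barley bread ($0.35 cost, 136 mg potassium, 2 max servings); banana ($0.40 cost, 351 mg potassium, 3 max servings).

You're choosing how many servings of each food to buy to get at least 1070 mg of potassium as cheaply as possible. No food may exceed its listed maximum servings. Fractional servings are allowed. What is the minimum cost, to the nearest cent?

Cost per mg of potassium: banana $0.0011, whole-barley bread $0.0026, strawberries $0.0050, almonds $0.0061.
Take 3 servings of banana: +1053.0 mg potassium for $1.20 (total $1.20, still need 17.0 mg).
Take 0.125 servings of whole-barley bread: +17.0 mg potassium for $0.04 (total $1.24, still need 0.0 mg).
Greedy by cheapest-per-mg is optimal for a single linear constraint, so the minimum cost is $1.24.

$1.24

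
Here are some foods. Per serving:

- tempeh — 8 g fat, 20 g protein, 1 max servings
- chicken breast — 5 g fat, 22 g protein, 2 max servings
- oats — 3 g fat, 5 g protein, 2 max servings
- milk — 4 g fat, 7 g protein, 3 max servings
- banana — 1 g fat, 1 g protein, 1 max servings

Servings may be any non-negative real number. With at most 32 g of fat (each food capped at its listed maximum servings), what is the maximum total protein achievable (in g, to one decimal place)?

88.3 g

Protein per g fat: chicken breast 4.4, tempeh 2.5, milk 1.75, oats 1.667, banana 1.
Take 2 servings of chicken breast: uses 10 g fat, +44.0 g protein (running total 44.0 g).
Take 1 serving of tempeh: uses 8 g fat, +20.0 g protein (running total 64.0 g).
Take 3 servings of milk: uses 12 g fat, +21.0 g protein (running total 85.0 g).
Take 0.6667 servings of oats: uses 2 g fat, +3.3 g protein (running total 88.3 g).
Filling greedily by protein-per-g fat is optimal for one linear limit, giving 88.3 g.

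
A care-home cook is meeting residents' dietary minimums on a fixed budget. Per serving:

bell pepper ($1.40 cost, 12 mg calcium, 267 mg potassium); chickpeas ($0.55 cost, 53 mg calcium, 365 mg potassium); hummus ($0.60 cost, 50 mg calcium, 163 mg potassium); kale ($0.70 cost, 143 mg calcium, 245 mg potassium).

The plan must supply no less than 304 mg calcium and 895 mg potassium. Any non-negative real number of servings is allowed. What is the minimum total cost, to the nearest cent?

bell pepper only: max(304/12, 895/267) = 25.33 servings → $35.47.
chickpeas only: max(304/53, 895/365) = 5.736 servings → $3.15.
hummus only: max(304/50, 895/163) = 6.08 servings → $3.65.
kale only: max(304/143, 895/245) = 3.653 servings → $2.56.
bell pepper + chickpeas with both targets exact would need a negative amount; discard.
bell pepper + hummus: the both-tight solution has a negative serving — not a feasible corner.
bell pepper + kale with both tight: 1.518 servings and 1.998 servings → $3.52.
chickpeas + hummus: the both-tight solution has a negative serving — not a feasible corner.
chickpeas + kale with both tight: 1.365 servings and 1.62 servings → $1.88.
hummus + kale with both tight: 4.838 servings and 0.4342 servings → $3.21.
So the least-cost plan costs $1.88.

$1.88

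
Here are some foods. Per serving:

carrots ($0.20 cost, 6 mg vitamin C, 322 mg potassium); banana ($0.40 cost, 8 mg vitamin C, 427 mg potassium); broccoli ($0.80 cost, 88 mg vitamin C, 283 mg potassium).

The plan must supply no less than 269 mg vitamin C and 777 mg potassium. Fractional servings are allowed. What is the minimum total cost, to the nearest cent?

$2.45

Two binding constraints pin down two serving amounts, so the optimal mix uses at most two foods. The candidates are each food alone (scaled to the tighter of vitamin C/potassium) and each pair with both constraints tight.
carrots only: max(269/6, 777/322) = 44.83 servings → $8.97.
banana only: max(269/8, 777/427) = 33.62 servings → $13.45.
broccoli only: max(269/88, 777/283) = 3.057 servings → $2.45.
carrots + banana with both targets exact would need a negative amount; discard.
carrots + broccoli with both targets exact would need a negative amount; discard.
banana + broccoli: intersection lies outside the first quadrant.
The minimum over all feasible corners is $2.45.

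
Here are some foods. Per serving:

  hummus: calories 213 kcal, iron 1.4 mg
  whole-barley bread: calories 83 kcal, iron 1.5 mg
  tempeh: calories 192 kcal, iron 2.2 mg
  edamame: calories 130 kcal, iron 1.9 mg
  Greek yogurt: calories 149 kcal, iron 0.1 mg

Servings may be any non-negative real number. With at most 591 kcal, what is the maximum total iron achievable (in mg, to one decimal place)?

10.7 mg

Iron per kcal: whole-barley bread 0.01807, edamame 0.01462, tempeh 0.01146, hummus 0.006573, Greek yogurt 0.0006711.
With no serving limits, spend the whole calories allowance on whole-barley bread: 591 kcal / 83 kcal × 1.5 mg = 10.7 mg.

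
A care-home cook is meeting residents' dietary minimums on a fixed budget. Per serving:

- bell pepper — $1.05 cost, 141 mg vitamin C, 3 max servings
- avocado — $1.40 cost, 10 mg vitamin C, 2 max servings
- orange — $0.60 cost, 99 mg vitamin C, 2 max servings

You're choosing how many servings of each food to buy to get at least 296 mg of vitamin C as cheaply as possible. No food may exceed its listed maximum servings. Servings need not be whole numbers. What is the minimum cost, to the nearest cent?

$1.93

Cost per mg of vitamin C: orange $0.0061, bell pepper $0.0074, avocado $0.1400.
Take 2 servings of orange: +198.0 mg vitamin C for $1.20 (total $1.20, still need 98.0 mg).
Take 0.695 servings of bell pepper: +98.0 mg vitamin C for $0.73 (total $1.93, still need 0.0 mg).
Greedy by cheapest-per-mg is optimal for a single linear constraint, so the minimum cost is $1.93.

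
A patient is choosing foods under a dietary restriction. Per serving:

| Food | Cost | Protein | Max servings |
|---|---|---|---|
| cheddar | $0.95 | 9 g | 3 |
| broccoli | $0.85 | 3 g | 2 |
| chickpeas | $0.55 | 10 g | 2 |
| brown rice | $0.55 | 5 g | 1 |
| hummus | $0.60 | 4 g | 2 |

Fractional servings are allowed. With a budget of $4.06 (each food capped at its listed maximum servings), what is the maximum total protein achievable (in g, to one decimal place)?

48.0 g

Protein per dollar: chickpeas 18.18, cheddar 9.474, brown rice 9.091, hummus 6.667, broccoli 3.529.
Take 2 servings of chickpeas: spends $1.10, +20.0 g protein (running total 20.0 g).
Take 3 servings of cheddar: spends $2.85, +27.0 g protein (running total 47.0 g).
Take 0.2 servings of brown rice: spends $0.11, +1.0 g protein (running total 48.0 g).
Greedy by best ratio exhausts the cost allowance optimally: 48.0 g.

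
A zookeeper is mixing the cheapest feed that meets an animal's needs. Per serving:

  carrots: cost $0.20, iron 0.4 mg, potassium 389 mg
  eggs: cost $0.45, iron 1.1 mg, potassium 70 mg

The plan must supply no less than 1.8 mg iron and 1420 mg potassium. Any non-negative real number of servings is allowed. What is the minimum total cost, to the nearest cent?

$0.87

An LP optimum is at a vertex; with two nutrient constraints at most two foods are used. Check each candidate.
carrots only: max(1.8/0.4, 1420/389) = 4.5 servings → $0.90.
eggs only: max(1.8/1.1, 1420/70) = 20.29 servings → $9.13.
carrots + eggs with both tight: 3.591 servings and 0.3306 servings → $0.87.
So the least-cost plan costs $0.87.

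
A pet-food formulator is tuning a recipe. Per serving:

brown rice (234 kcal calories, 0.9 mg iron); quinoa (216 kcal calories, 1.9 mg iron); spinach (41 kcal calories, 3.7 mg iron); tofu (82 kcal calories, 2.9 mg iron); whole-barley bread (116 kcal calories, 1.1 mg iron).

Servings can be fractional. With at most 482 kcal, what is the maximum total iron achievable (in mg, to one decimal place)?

Iron per kcal: spinach 0.09024, tofu 0.03537, whole-barley bread 0.009483, quinoa 0.008796, brown rice 0.003846.
With no serving limits, spend the whole calories allowance on spinach: 482 kcal / 41 kcal × 3.7 mg = 43.5 mg.

43.5 mg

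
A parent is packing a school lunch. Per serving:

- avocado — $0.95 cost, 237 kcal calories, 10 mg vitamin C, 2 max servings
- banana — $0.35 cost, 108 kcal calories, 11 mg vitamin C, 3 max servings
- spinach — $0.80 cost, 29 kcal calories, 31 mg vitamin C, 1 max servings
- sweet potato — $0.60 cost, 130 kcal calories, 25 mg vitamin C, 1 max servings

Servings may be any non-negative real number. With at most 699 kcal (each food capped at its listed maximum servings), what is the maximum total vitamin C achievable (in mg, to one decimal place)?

Vitamin C per kcal: spinach 1.069, sweet potato 0.1923, banana 0.1019, avocado 0.04219.
Take 1 serving of spinach: uses 29 kcal, +31.0 mg vitamin C (running total 31.0 mg).
Take 1 serving of sweet potato: uses 130 kcal, +25.0 mg vitamin C (running total 56.0 mg).
Take 3 servings of banana: uses 324 kcal, +33.0 mg vitamin C (running total 89.0 mg).
Take 0.9114 servings of avocado: uses 216 kcal, +9.1 mg vitamin C (running total 98.1 mg).
Filling greedily by vitamin C-per-kcal is optimal for one linear limit, giving 98.1 mg.

98.1 mg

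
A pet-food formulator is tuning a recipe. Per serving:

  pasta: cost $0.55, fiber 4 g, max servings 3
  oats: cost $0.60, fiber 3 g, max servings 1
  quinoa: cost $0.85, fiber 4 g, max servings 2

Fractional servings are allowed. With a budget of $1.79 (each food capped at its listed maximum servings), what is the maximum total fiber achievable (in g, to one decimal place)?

Fiber per dollar: pasta 7.273, oats 5, quinoa 4.706.
Take 3 servings of pasta: spends $1.65, +12.0 g fiber (running total 12.0 g).
Take 0.2333 servings of oats: spends $0.14, +0.7 g fiber (running total 12.7 g).
Filling greedily by fiber-per-dollar is optimal for one linear limit, giving 12.7 g.

12.7 g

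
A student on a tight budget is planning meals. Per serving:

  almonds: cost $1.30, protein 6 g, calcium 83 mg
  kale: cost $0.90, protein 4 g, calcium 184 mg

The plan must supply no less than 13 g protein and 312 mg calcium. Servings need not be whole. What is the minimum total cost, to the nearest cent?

$2.85

almonds only: max(13/6, 312/83) = 3.759 servings → $4.89.
kale only: max(13/4, 312/184) = 3.25 servings → $2.92.
almonds + kale with both tight: 1.482 servings and 1.027 servings → $2.85.
So the least-cost plan costs $2.85.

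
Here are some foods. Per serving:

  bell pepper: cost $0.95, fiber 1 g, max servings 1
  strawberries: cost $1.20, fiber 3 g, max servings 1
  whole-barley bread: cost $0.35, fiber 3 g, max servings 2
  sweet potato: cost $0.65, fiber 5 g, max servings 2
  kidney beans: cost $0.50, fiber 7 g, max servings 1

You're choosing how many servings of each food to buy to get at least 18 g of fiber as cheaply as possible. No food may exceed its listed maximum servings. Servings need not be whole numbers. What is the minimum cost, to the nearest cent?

Cost per g of fiber: kidney beans $0.0714, whole-barley bread $0.1167, sweet potato $0.1300, strawberries $0.4000, bell pepper $0.9500.
Take 1 serving of kidney beans: +7.0 g fiber for $0.50 (total $0.50, still need 11.0 g).
Take 2 servings of whole-barley bread: +6.0 g fiber for $0.70 (total $1.20, still need 5.0 g).
Take 1 serving of sweet potato: +5.0 g fiber for $0.65 (total $1.85, still need 0.0 g).
Greedy by cheapest-per-g is optimal for a single linear constraint, so the minimum cost is $1.85.

$1.85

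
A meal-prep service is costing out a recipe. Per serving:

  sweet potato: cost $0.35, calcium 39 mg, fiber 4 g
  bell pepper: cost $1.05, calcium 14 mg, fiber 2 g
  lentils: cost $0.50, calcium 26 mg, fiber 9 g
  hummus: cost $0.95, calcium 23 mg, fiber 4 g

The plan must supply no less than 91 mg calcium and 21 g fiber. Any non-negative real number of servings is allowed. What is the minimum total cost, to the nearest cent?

$1.31

The cheapest plan sits at a corner of the feasible region — with two constraints it uses at most two foods.
sweet potato only: max(91/39, 21/4) = 5.25 servings → $1.84.
bell pepper only: max(91/14, 21/2) = 10.5 servings → $11.03.
lentils only: max(91/26, 21/9) = 3.5 servings → $1.75.
hummus only: max(91/23, 21/4) = 5.25 servings → $4.99.
sweet potato + bell pepper: intersection lies outside the first quadrant.
sweet potato + lentils with both tight: 1.105 servings and 1.842 servings → $1.31.
sweet potato + hummus: intersection lies outside the first quadrant.
bell pepper + lentils with both tight: 3.689 servings and 1.514 servings → $4.63.
bell pepper + hummus: the both-tight solution has a negative serving — not a feasible corner.
lentils + hummus with both tight: 1.155 servings and 2.65 servings → $3.10.
So the least-cost plan costs $1.31.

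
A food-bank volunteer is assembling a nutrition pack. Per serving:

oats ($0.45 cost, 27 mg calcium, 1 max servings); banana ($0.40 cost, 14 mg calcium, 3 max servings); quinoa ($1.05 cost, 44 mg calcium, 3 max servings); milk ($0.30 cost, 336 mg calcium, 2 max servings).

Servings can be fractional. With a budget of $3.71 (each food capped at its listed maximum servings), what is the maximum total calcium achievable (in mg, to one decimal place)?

Calcium per dollar: milk 1120, oats 60, quinoa 41.9, banana 35.
Take 2 servings of milk: spends $0.60, +672.0 mg calcium (running total 672.0 mg).
Take 1 serving of oats: spends $0.45, +27.0 mg calcium (running total 699.0 mg).
Take 2.533 servings of quinoa: spends $2.66, +111.5 mg calcium (running total 810.5 mg).
Filling greedily by calcium-per-dollar is optimal for one linear limit, giving 810.5 mg.

810.5 mg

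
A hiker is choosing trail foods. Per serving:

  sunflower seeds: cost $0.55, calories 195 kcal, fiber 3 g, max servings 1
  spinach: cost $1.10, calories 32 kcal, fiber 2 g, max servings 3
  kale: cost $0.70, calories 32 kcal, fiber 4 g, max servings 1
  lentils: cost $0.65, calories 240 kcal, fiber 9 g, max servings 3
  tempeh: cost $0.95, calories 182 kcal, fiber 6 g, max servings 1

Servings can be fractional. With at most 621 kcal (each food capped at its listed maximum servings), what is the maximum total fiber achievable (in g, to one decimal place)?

28.5 g

Fiber per kcal: kale 0.125, spinach 0.0625, lentils 0.0375, tempeh 0.03297, sunflower seeds 0.01538.
Take 1 serving of kale: uses 32 kcal, +4.0 g fiber (running total 4.0 g).
Take 3 servings of spinach: uses 96 kcal, +6.0 g fiber (running total 10.0 g).
Take 2.054 servings of lentils: uses 493 kcal, +18.5 g fiber (running total 28.5 g).
Filling greedily by fiber-per-kcal is optimal for one linear limit, giving 28.5 g.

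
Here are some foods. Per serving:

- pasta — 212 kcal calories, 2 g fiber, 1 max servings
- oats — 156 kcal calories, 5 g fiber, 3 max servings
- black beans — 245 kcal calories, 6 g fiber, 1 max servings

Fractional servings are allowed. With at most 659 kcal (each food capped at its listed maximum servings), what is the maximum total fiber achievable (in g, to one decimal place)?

Fiber per kcal: oats 0.03205, black beans 0.02449, pasta 0.009434.
Take 3 servings of oats: uses 468 kcal, +15.0 g fiber (running total 15.0 g).
Take 0.7796 servings of black beans: uses 191 kcal, +4.7 g fiber (running total 19.7 g).
Greedy by best ratio exhausts the calories allowance optimally: 19.7 g.

19.7 g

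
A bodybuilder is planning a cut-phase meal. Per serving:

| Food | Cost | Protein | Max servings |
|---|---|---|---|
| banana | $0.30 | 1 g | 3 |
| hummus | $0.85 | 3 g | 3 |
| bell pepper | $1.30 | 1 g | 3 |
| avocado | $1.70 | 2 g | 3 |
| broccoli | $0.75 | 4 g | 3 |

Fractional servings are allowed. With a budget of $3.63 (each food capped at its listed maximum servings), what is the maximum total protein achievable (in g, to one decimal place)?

16.9 g

Protein per dollar: broccoli 5.333, hummus 3.529, banana 3.333, avocado 1.176, bell pepper 0.7692.
Take 3 servings of broccoli: spends $2.25, +12.0 g protein (running total 12.0 g).
Take 1.624 servings of hummus: spends $1.38, +4.9 g protein (running total 16.9 g).
Greedy by best ratio exhausts the cost allowance optimally: 16.9 g.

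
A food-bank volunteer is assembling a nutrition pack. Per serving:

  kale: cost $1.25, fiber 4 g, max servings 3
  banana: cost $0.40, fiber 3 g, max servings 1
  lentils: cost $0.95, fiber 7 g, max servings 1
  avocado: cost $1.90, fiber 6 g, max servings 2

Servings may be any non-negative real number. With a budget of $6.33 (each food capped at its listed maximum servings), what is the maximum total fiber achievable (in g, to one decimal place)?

25.9 g

Fiber per dollar: banana 7.5, lentils 7.368, kale 3.2, avocado 3.158.
Take 1 serving of banana: spends $0.40, +3.0 g fiber (running total 3.0 g).
Take 1 serving of lentils: spends $0.95, +7.0 g fiber (running total 10.0 g).
Take 3 servings of kale: spends $3.75, +12.0 g fiber (running total 22.0 g).
Take 0.6474 servings of avocado: spends $1.23, +3.9 g fiber (running total 25.9 g).
Greedy by best ratio exhausts the cost allowance optimally: 25.9 g.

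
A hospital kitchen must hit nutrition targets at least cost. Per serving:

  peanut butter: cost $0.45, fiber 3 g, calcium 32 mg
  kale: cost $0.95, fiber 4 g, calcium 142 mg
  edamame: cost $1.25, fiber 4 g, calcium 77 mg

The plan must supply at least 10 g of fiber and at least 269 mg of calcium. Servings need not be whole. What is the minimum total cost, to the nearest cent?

peanut butter only: max(10/3, 269/32) = 8.406 servings → $3.78.
kale only: max(10/4, 269/142) = 2.5 servings → $2.38.
edamame only: max(10/4, 269/77) = 3.494 servings → $4.37.
peanut butter + kale with both tight: 1.154 servings and 1.634 servings → $2.07.
peanut butter + edamame with both targets exact would need a negative amount; discard.
kale + edamame with both tight: 1.177 servings and 1.323 servings → $2.77.
Cheapest feasible corner: $2.07.

$2.07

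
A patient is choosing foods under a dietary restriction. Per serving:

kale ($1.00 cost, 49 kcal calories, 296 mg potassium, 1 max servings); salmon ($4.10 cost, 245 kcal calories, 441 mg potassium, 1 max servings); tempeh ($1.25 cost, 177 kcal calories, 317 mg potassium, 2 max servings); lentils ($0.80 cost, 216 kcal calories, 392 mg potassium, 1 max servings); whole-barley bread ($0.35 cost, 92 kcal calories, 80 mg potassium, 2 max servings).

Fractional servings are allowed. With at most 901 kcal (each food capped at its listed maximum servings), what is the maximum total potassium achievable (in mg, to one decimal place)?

1795.2 mg

Potassium per kcal: kale 6.041, lentils 1.815, salmon 1.8, tempeh 1.791, whole-barley bread 0.8696.
Take 1 serving of kale: uses 49 kcal, +296.0 mg potassium (running total 296.0 mg).
Take 1 serving of lentils: uses 216 kcal, +392.0 mg potassium (running total 688.0 mg).
Take 1 serving of salmon: uses 245 kcal, +441.0 mg potassium (running total 1129.0 mg).
Take 2 servings of tempeh: uses 354 kcal, +634.0 mg potassium (running total 1763.0 mg).
Take 0.4022 servings of whole-barley bread: uses 37 kcal, +32.2 mg potassium (running total 1795.2 mg).
Filling greedily by potassium-per-kcal is optimal for one linear limit, giving 1795.2 mg.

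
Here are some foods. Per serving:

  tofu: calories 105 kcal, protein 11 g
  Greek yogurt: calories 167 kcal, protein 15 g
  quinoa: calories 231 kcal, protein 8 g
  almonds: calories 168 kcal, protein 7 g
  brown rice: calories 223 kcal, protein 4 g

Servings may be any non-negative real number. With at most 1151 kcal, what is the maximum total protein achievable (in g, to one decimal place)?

Protein per kcal: tofu 0.1048, Greek yogurt 0.08982, almonds 0.04167, quinoa 0.03463, brown rice 0.01794.
With no serving limits, spend the whole calories allowance on tofu: 1151 kcal / 105 kcal × 11 g = 120.6 g.

120.6 g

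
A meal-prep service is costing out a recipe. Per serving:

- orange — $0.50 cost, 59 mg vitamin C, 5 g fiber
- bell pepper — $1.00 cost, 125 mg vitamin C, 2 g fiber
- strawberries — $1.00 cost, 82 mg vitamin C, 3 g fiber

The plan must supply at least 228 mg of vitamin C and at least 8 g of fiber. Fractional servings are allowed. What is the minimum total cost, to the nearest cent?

The cheapest plan sits at a corner of the feasible region — with two constraints it uses at most two foods.
orange only: max(228/59, 8/5) = 3.864 servings → $1.93.
bell pepper only: max(228/125, 8/2) = 4 servings → $4.00.
strawberries only: max(228/82, 8/3) = 2.78 servings → $2.78.
orange + bell pepper with both tight: 1.073 servings and 1.318 servings → $1.85.
orange + strawberries: intersection lies outside the first quadrant.
bell pepper + strawberries with both tight: 0.1327 servings and 2.578 servings → $2.71.
Cheapest feasible corner: $1.85.

$1.85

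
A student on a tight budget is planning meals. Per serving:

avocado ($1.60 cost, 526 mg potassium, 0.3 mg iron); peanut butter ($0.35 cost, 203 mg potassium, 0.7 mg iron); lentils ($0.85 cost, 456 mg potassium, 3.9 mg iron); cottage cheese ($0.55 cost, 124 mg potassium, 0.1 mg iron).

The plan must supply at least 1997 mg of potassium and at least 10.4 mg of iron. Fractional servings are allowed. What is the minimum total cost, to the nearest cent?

Two binding constraints pin down two serving amounts, so the optimal mix uses at most two foods. The candidates are each food alone (scaled to the tighter of potassium/iron) and each pair with both constraints tight.
avocado only: max(1997/526, 10.4/0.3) = 34.67 servings → $55.47.
peanut butter only: max(1997/203, 10.4/0.7) = 14.86 servings → $5.20.
lentils only: max(1997/456, 10.4/3.9) = 4.379 servings → $3.72.
cottage cheese only: max(1997/124, 10.4/0.1) = 104 servings → $57.20.
avocado + peanut butter with both targets exact would need a negative amount; discard.
avocado + lentils with both tight: 1.591 servings and 2.544 servings → $4.71.
avocado + cottage cheese: the both-tight solution has a negative serving — not a feasible corner.
peanut butter + lentils with both tight: 6.446 servings and 1.51 servings → $3.54.
peanut butter + cottage cheese: intersection lies outside the first quadrant.
lentils + cottage cheese with both tight: 2.488 servings and 6.954 servings → $5.94.
The minimum over all feasible corners is $3.54.

$3.54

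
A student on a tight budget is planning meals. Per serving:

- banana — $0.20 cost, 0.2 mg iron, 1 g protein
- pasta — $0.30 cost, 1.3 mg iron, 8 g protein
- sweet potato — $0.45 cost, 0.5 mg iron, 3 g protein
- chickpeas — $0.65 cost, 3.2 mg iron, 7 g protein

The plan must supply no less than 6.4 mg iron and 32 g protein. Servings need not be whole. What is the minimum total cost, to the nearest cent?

$1.43

For a min-cost LP with two ≥-constraints, a basic feasible solution has at most two positive variables.
banana only: max(6.4/0.2, 32/1) = 32 servings → $6.40.
pasta only: max(6.4/1.3, 32/8) = 4.923 servings → $1.48.
sweet potato only: max(6.4/0.5, 32/3) = 12.8 servings → $5.76.
chickpeas only: max(6.4/3.2, 32/7) = 4.571 servings → $2.97.
banana + pasta with both tight: 32 servings and 0 servings → $6.40.
banana + sweet potato with both tight: 32 servings and 0 servings → $6.40.
banana + chickpeas with both tight: 32 servings and 0 servings → $6.40.
pasta + sweet potato with both targets exact would need a negative amount; discard.
pasta + chickpeas with both tight: 3.491 servings and 0.5818 servings → $1.43.
sweet potato + chickpeas with both tight: 9.443 servings and 0.5246 servings → $4.59.
The minimum over all feasible corners is $1.43.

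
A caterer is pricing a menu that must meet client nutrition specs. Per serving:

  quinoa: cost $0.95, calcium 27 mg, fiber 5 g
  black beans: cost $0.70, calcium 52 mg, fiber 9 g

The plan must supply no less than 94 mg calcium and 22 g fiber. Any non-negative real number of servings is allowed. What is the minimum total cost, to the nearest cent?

$1.71

For a min-cost LP with two ≥-constraints, a basic feasible solution has at most two positive variables.
quinoa only: max(94/27, 22/5) = 4.4 servings → $4.18.
black beans only: max(94/52, 22/9) = 2.444 servings → $1.71.
quinoa + black beans: intersection lies outside the first quadrant.
The minimum over all feasible corners is $1.71.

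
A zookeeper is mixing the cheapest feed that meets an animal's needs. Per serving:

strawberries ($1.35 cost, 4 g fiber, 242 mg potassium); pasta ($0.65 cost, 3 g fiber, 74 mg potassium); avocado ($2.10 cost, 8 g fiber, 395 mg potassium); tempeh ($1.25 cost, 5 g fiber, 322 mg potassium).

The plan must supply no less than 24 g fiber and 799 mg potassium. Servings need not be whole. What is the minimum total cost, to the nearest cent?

$5.37

An LP optimum is at a vertex; with two nutrient constraints at most two foods are used. Check each candidate.
strawberries only: max(24/4, 799/242) = 6 servings → $8.10.
pasta only: max(24/3, 799/74) = 10.8 servings → $7.02.
avocado only: max(24/8, 799/395) = 3 servings → $6.30.
tempeh only: max(24/5, 799/322) = 4.8 servings → $6.00.
strawberries + pasta with both tight: 1.444 servings and 6.074 servings → $5.90.
strawberries + avocado with both targets exact would need a negative amount; discard.
strawberries + tempeh: intersection lies outside the first quadrant.
pasta + avocado with both tight: 5.207 servings and 1.047 servings → $5.58.
pasta + tempeh with both tight: 6.263 servings and 1.042 servings → $5.37.
avocado + tempeh: the both-tight solution has a negative serving — not a feasible corner.
The minimum over all feasible corners is $5.37.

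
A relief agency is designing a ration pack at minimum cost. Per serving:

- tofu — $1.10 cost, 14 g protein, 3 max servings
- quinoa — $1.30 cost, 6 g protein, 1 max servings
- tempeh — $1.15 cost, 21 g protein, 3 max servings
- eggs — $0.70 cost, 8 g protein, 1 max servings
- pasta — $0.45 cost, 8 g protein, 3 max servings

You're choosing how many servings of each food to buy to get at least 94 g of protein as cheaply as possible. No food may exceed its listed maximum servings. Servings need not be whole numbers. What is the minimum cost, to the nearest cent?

$5.35

Cost per g of protein: tempeh $0.0548, pasta $0.0563, tofu $0.0786, eggs $0.0875, quinoa $0.2167.
Take 3 servings of tempeh: +63.0 g protein for $3.45 (total $3.45, still need 31.0 g).
Take 3 servings of pasta: +24.0 g protein for $1.35 (total $4.80, still need 7.0 g).
Take 0.5 servings of tofu: +7.0 g protein for $0.55 (total $5.35, still need 0.0 g).
Greedy by cheapest-per-g is optimal for a single linear constraint, so the minimum cost is $5.35.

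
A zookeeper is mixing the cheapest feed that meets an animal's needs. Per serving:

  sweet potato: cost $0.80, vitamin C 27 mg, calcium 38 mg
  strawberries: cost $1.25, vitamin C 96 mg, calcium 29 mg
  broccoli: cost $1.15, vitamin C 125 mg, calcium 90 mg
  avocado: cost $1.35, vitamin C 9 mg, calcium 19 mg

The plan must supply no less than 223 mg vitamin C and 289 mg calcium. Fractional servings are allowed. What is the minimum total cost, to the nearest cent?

Minimising a linear cost over {vitamin C ≥ 223, calcium ≥ 289, servings ≥ 0} — the optimum is at a vertex, using one or two foods.
sweet potato only: max(223/27, 289/38) = 8.259 servings → $6.61.
strawberries only: max(223/96, 289/29) = 9.966 servings → $12.46.
broccoli only: max(223/125, 289/90) = 3.211 servings → $3.69.
avocado only: max(223/9, 289/19) = 24.78 servings → $33.45.
sweet potato + strawberries with both tight: 7.427 servings and 0.2342 servings → $6.23.
sweet potato + broccoli with both tight: 6.92 servings and 0.2892 servings → $5.87.
sweet potato + avocado: intersection lies outside the first quadrant.
strawberries + broccoli: intersection lies outside the first quadrant.
strawberries + avocado with both tight: 1.047 servings and 13.61 servings → $19.69.
broccoli + avocado with both tight: 1.045 servings and 10.26 servings → $15.05.
The minimum over all feasible corners is $3.69.

$3.69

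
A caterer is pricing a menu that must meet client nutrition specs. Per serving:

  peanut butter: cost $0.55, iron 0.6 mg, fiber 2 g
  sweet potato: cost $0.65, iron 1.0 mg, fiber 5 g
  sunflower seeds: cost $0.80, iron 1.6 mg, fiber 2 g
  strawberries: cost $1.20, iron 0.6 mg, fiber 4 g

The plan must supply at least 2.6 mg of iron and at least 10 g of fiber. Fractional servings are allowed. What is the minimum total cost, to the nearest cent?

Minimising a linear cost over {iron ≥ 2.6, fiber ≥ 10, servings ≥ 0} — the optimum is at a vertex, using one or two foods.
peanut butter only: max(2.6/0.6, 10/2) = 5 servings → $2.75.
sweet potato only: max(2.6/1.0, 10/5) = 2.6 servings → $1.69.
sunflower seeds only: max(2.6/1.6, 10/2) = 5 servings → $4.00.
strawberries only: max(2.6/0.6, 10/4) = 4.333 servings → $5.20.
peanut butter + sweet potato with both tight: 3 servings and 0.8 servings → $2.17.
peanut butter + sunflower seeds: intersection lies outside the first quadrant.
peanut butter + strawberries with both tight: 3.667 servings and 0.6667 servings → $2.82.
sweet potato + sunflower seeds with both tight: 1.8 servings and 0.5 servings → $1.57.
sweet potato + strawberries with both targets exact would need a negative amount; discard.
sunflower seeds + strawberries with both tight: 0.8462 servings and 2.077 servings → $3.17.
The minimum over all feasible corners is $1.57.

$1.57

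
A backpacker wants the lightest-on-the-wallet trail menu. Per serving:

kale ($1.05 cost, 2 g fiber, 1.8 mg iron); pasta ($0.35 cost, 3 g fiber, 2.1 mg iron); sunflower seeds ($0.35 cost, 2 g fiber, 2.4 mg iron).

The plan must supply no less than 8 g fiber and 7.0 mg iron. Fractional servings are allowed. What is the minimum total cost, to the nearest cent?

With two linear requirements the optimum uses one or two foods; enumerate the corners.
kale only: max(8/2, 7.0/1.8) = 4 servings → $4.20.
pasta only: max(8/3, 7.0/2.1) = 3.333 servings → $1.17.
sunflower seeds only: max(8/2, 7.0/2.4) = 4 servings → $1.40.
kale + pasta with both tight: 3.5 servings and 0.3333 servings → $3.79.
kale + sunflower seeds: intersection lies outside the first quadrant.
pasta + sunflower seeds with both tight: 1.733 servings and 1.4 servings → $1.10.
So the least-cost plan costs $1.10.

$1.10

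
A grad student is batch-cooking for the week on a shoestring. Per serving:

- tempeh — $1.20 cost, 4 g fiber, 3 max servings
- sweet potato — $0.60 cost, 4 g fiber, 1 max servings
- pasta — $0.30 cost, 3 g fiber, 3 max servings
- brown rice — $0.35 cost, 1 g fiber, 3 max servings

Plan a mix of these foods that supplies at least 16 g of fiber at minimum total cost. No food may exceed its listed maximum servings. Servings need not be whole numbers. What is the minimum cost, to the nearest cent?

$2.40

Cost per g of fiber: pasta $0.1000, sweet potato $0.1500, tempeh $0.3000, brown rice $0.3500.
Take 3 servings of pasta: +9.0 g fiber for $0.90 (total $0.90, still need 7.0 g).
Take 1 serving of sweet potato: +4.0 g fiber for $0.60 (total $1.50, still need 3.0 g).
Take 0.75 servings of tempeh: +3.0 g fiber for $0.90 (total $2.40, still need 0.0 g).
Filling from the cheapest source first is optimal under one linear minimum: $2.40.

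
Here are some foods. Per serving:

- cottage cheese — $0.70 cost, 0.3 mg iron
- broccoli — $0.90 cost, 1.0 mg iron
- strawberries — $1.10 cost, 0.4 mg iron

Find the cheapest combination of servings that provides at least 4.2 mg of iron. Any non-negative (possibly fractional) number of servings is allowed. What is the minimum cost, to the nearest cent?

Cost per mg of iron: broccoli $0.9000, cottage cheese $2.3333, strawberries $2.7500.
With no serving limits, use only broccoli: 4.2 mg / 1.0 mg = 4.2 servings × $0.90 = $3.78.

$3.78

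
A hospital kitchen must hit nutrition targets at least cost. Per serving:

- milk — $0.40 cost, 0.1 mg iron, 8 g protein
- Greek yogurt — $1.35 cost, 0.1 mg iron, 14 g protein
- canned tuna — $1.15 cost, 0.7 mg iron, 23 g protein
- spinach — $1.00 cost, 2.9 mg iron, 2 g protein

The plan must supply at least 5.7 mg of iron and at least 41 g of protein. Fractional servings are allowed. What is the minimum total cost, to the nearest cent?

A basic optimal solution has at most two foods positive. Try each food alone and each pair with both targets met exactly.
milk only: max(5.7/0.1, 41/8) = 57 servings → $22.80.
Greek yogurt only: max(5.7/0.1, 41/14) = 57 servings → $76.95.
canned tuna only: max(5.7/0.7, 41/23) = 8.143 servings → $9.36.
spinach only: max(5.7/2.9, 41/2) = 20.5 servings → $20.50.
milk + Greek yogurt with both targets exact would need a negative amount; discard.
milk + canned tuna with both targets exact would need a negative amount; discard.
milk + spinach with both tight: 4.674 servings and 1.804 servings → $3.67.
Greek yogurt + canned tuna: intersection lies outside the first quadrant.
Greek yogurt + spinach with both tight: 2.661 servings and 1.874 servings → $5.47.
canned tuna + spinach with both tight: 1.646 servings and 1.568 servings → $3.46.
The minimum over all feasible corners is $3.46.

$3.46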